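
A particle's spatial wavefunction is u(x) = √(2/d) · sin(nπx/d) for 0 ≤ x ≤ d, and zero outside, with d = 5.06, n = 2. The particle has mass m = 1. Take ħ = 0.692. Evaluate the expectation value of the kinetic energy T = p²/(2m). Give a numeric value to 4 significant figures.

0.3692

T = −(ħ²/2m) d²/dx², so ⟨T⟩ = −(ħ²/2m) ∫ u*·u'' dx; with m = 1.
d/dx sin(nπx/d) = (nπ/d)·cos(nπx/d) and d²/dx² sin(nπx/d) = −(nπ/d)²·sin(nπx/d); on 0 ≤ x ≤ d, ∫sin²(nπx/d) dx = d/2 and ∫sin(nπx/d)·cos(nπx/d) dx = 0.
⟨T⟩ = 0.36918.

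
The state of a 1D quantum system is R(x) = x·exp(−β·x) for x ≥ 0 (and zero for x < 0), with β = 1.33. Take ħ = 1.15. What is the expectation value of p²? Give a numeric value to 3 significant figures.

p² R = −ħ² d²R/dx²; ⟨p²⟩ = −ħ² ∫ R*·R'' dx / ∫|R|² dx.
Differentiate x·exp(−β·x) with the product rule; every integrand then reduces to terms xʲ·e^(−2βx) on [0, ∞), with ∫₀^∞ xʲ·e^(−2βx) dx = j!/(2β)^(j+1).
State is unnormalized: ∫|R|² dx = 0.10626, and ∫R*·(−ħ² R'') dx = 0.24859, so ⟨p²⟩ = 0.24859 / 0.10626.
⟨p²⟩ = 2.3394.

2.34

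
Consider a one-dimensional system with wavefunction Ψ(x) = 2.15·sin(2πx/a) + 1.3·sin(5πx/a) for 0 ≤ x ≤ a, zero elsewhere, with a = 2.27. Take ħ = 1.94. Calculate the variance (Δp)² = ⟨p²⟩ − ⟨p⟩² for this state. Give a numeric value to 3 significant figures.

Compute ⟨p⟩ and ⟨p²⟩ separately; (Δp)² = ⟨p²⟩ − ⟨p⟩².
d²/dx² sin(jπx/a) = −(jπ/a)²·sin(jπx/a); on 0 ≤ x ≤ a, ∫sin²(jπx/a) dx = a/2 and ∫sin(jπx/a)·sin(lπx/a) dx = 0 for j ≠ l, so only diagonal terms survive in ∫|Ψ|² and ∫Ψ·Ψ″; ∫Ψ·Ψ′ dx = [Ψ²/2] between the walls = 0.
Normalization: ∫|Ψ|² dx = 7.1647.
⟨p⟩ = 0.0000 and ⟨p²⟩ = 69.363.
(Δp)² = 69.363 − (0.0000)² = 69.363.

69.4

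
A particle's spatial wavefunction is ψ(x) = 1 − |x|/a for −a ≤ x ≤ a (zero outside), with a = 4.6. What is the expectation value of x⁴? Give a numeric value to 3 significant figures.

⟨x⁴⟩ = ∫ x⁴·|ψ|² dx / ∫|ψ|² dx (integrals over the domain).
ψ is even, so ∫ over [−a, a] = 2∫₀ᵃ with ψ = 1 − x/a there: ∫₀ᵃ (1 − x/a)² dx = a/3, ∫₀ᵃ x²(1 − x/a)² dx = a³/30, ∫₀ᵃ x⁴(1 − x/a)² dx = a⁵/105.
State is unnormalized: ∫|ψ|² dx = 3.0667, and ∫ψ*·x⁴·ψ dx = 39.231, so ⟨x⁴⟩ = 39.231 / 3.0667.
⟨x⁴⟩ = 12.793.

12.8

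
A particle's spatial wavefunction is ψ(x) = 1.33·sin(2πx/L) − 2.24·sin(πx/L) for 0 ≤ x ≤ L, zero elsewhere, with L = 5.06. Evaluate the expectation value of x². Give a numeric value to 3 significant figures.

⟨x²⟩ = ∫ x²·|ψ|² dx / ∫|ψ|² dx (integrals over the domain).
On 0 ≤ x ≤ L (j ≠ l): ∫sin²(jπx/L) dx = L/2, ∫sin(jπx/L)·sin(lπx/L) dx = 0; diagonal moments ∫x·sin²(jπx/L) dx = L²/4, ∫x²·sin²(jπx/L) dx = L³·(1/6 − 1/(4j²π²)); cross terms ∫x·sin(jπx/L)·sin(lπx/L) dx = 0 for j + l even and −4jlL²/(π²(j² − l²)²) for j + l odd, ∫x²·sin(jπx/L)·sin(lπx/L) dx = (−1)^(j+l)·4jlL³/(π²(j² − l²)²); higher powers the same way via product-to-sum and parts.
State is unnormalized: ∫|ψ|² dx = 17.170, and ∫ψ*·x²·ψ dx = 198.14, so ⟨x²⟩ = 198.14 / 17.170.
⟨x²⟩ = 11.540.

11.5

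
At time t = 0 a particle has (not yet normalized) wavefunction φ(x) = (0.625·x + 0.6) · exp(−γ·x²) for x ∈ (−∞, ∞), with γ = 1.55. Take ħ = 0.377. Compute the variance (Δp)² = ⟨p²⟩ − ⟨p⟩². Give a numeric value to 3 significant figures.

0.286

Compute ⟨p⟩ and ⟨p²⟩ separately; (Δp)² = ⟨p²⟩ − ⟨p⟩².
Expand each integrand as polynomial × e^(−2γx²) and use ∫x^(2j)·e^(−2γx²) dx = (2j−1)!!/(4γ)^j · √(π/(2γ)), odd powers → 0; here √(π/(2γ)) = 1.0067. Differentiate with the product rule, d/dx e^(−γx²) = −2γx·e^(−γx²).
Normalization: ∫|φ|² dx = 0.42583.
⟨p⟩ = 0.0000 and ⟨p²⟩ = 0.28592.
(Δp)² = 0.28592 − (0.0000)² = 0.28592.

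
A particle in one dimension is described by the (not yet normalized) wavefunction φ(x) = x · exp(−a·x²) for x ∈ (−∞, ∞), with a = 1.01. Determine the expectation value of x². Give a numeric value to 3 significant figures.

0.743

⟨x²⟩ = ∫ x²·|φ|² dx / ∫|φ|² dx (integrals over the domain).
Expand each integrand as polynomial × e^(−2ax²) and use ∫x^(2j)·e^(−2ax²) dx = (2j−1)!!/(4a)^j · √(π/(2a)), odd powers → 0; here √(π/(2a)) = 1.2471.
State is unnormalized: ∫|φ|² dx = 0.30869, and ∫φ*·x²·φ dx = 0.22922, so ⟨x²⟩ = 0.22922 / 0.30869.
⟨x²⟩ = 0.74257.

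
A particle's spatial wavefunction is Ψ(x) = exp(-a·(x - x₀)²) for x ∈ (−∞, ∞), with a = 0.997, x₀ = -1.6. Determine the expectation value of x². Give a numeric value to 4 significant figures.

2.811

⟨x²⟩ = ∫ x²·|Ψ|² dx / ∫|Ψ|² dx (integrals over the domain).
Gaussian moments (u = x − x₀): ∫u^(2j)·e^(−2au²) du = (2j−1)!!/(4a)^j · √(π/(2a)), odd powers integrate to 0; here √(π/(2a)) = 1.2552.
State is unnormalized: ∫|Ψ|² dx = 1.2552, and ∫Ψ*·x²·Ψ dx = 3.5281, so ⟨x²⟩ = 3.5281 / 1.2552.
⟨x²⟩ = 2.8108.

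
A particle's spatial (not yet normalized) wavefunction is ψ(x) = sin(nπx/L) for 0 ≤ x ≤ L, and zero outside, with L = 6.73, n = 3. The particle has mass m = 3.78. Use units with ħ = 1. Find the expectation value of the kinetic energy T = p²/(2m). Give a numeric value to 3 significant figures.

0.259

T = −(ħ²/2m) d²/dx², so ⟨T⟩ = −(ħ²/2m) ∫ ψ*·ψ'' dx / ∫|ψ|² dx; with m = 3.78.
d/dx sin(nπx/L) = (nπ/L)·cos(nπx/L) and d²/dx² sin(nπx/L) = −(nπ/L)²·sin(nπx/L); on 0 ≤ x ≤ L, ∫sin²(nπx/L) dx = L/2 and ∫sin(nπx/L)·cos(nπx/L) dx = 0.
State is unnormalized: ∫|ψ|² dx = 3.3650, and ∫ψ*·(−ħ²/2m · ψ'') dx = 0.87292, so ⟨T⟩ = 0.87292 / 3.3650.
⟨T⟩ = 0.25941.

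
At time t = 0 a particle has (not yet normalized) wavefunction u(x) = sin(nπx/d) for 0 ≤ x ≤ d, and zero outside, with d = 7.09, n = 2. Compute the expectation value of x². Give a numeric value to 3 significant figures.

⟨x²⟩ = ∫ x²·|u|² dx / ∫|u|² dx (integrals over the domain).
With sin²θ = (1 − cos2θ)/2 on 0 ≤ x ≤ d: ∫sin²(nπx/d) dx = d/2, ∫x·sin²(nπx/d) dx = d²/4, ∫x²·sin²(nπx/d) dx = d³·(1/6 − 1/(4n²π²)); higher powers xᵏ the same way, integrating xᵏ·cos(2nπx/d) by parts.
State is unnormalized: ∫|u|² dx = 3.5450, and ∫u*·x²·u dx = 57.143, so ⟨x²⟩ = 57.143 / 3.5450.
⟨x²⟩ = 16.119.

16.1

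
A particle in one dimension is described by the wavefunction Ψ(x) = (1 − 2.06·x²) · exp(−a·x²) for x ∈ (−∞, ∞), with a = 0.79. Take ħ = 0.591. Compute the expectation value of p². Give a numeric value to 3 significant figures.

p² Ψ = −ħ² d²Ψ/dx²; ⟨p²⟩ = −ħ² ∫ Ψ*·Ψ'' dx / ∫|Ψ|² dx.
Expand each integrand as polynomial × e^(−2ax²) and use ∫x^(2j)·e^(−2ax²) dx = (2j−1)!!/(4a)^j · √(π/(2a)), odd powers → 0; here √(π/(2a)) = 1.4101. Differentiate with the product rule, d/dx e^(−ax²) = −2ax·e^(−ax²).
State is unnormalized: ∫|Ψ|² dx = 1.3694, and ∫Ψ*·(−ħ² Ψ'') dx = 2.0538, so ⟨p²⟩ = 2.0538 / 1.3694.
⟨p²⟩ = 1.4999.

1.50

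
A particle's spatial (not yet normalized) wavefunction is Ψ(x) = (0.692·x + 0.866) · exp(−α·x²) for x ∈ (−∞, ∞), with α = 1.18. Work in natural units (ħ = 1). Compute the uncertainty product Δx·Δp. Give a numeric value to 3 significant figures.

0.503

Δx = √(⟨x²⟩−⟨x⟩²), Δp = √(⟨p²⟩−⟨p⟩²).
Expand each integrand as polynomial × e^(−2αx²) and use ∫x^(2j)·e^(−2αx²) dx = (2j−1)!!/(4α)^j · √(π/(2α)), odd powers → 0; here √(π/(2α)) = 1.1538. Differentiate with the product rule, d/dx e^(−αx²) = −2αx·e^(−αx²).
Normalization: ∫|Ψ|² dx = 0.98233.
⟨x⟩ = 0.29824, ⟨x²⟩ = 0.26236 ⇒ Δx = 0.41642.
⟨p⟩ = 0.0000, ⟨p²⟩ = 1.4612 ⇒ Δp = 1.2088.
Δx·Δp = 0.50337.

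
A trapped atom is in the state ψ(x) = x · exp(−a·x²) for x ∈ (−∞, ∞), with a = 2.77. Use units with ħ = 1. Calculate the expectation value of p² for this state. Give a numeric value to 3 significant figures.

p² ψ = −ħ² d²ψ/dx²; ⟨p²⟩ = −ħ² ∫ ψ*·ψ'' dx / ∫|ψ|² dx.
Expand each integrand as polynomial × e^(−2ax²) and use ∫x^(2j)·e^(−2ax²) dx = (2j−1)!!/(4a)^j · √(π/(2a)), odd powers → 0; here √(π/(2a)) = 0.75304. Differentiate with the product rule, d/dx e^(−ax²) = −2ax·e^(−ax²).
State is unnormalized: ∫|ψ|² dx = 0.067964, and ∫ψ*·(−ħ² ψ'') dx = 0.56478, so ⟨p²⟩ = 0.56478 / 0.067964.
⟨p²⟩ = 8.3100.

8.31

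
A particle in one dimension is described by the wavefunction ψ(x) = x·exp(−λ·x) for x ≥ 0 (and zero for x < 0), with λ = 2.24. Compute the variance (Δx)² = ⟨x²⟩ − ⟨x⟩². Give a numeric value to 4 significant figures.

Compute ⟨x⟩ and ⟨x²⟩ separately, then (Δx)² = ⟨x²⟩ − ⟨x⟩².
Every integrand reduces to terms xʲ·e^(−2λx) on [0, ∞); use ∫₀^∞ xʲ·e^(−2λx) dx = j!/(2λ)^(j+1).
Normalization: ∫|ψ|² dx = 0.022243.
⟨x⟩ = 0.66964 and ⟨x²⟩ = 0.59790.
(Δx)² = 0.59790 − (0.66964)² = 0.14947.

0.1495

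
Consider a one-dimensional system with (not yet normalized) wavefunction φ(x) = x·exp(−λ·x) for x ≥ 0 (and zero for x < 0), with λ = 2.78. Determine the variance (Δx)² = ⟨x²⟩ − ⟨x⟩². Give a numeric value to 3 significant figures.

Compute ⟨x⟩ and ⟨x²⟩ separately, then (Δx)² = ⟨x²⟩ − ⟨x⟩².
Every integrand reduces to terms xʲ·e^(−2λx) on [0, ∞); use ∫₀^∞ xʲ·e^(−2λx) dx = j!/(2λ)^(j+1).
Normalization: ∫|φ|² dx = 0.011636.
⟨x⟩ = 0.53957 and ⟨x²⟩ = 0.38818.
(Δx)² = 0.38818 − (0.53957)² = 0.097045.

0.0970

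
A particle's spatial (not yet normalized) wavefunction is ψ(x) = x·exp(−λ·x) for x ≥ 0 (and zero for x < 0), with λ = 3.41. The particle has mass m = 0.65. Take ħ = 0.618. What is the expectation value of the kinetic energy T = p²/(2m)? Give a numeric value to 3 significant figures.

3.42

T = −(ħ²/2m) d²/dx², so ⟨T⟩ = −(ħ²/2m) ∫ ψ*·ψ'' dx / ∫|ψ|² dx; with m = 0.65.
Differentiate x·exp(−λ·x) with the product rule; every integrand then reduces to terms xʲ·e^(−2λx) on [0, ∞), with ∫₀^∞ xʲ·e^(−2λx) dx = j!/(2λ)^(j+1).
State is unnormalized: ∫|ψ|² dx = 0.0063049, and ∫ψ*·(−ħ²/2m · ψ'') dx = 0.021539, so ⟨T⟩ = 0.021539 / 0.0063049.
⟨T⟩ = 3.4162.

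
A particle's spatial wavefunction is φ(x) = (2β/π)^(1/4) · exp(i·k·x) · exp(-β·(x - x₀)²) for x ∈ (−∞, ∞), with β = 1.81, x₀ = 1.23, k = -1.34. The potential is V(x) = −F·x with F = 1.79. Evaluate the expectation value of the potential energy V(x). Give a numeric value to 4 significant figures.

-2.202

⟨V⟩ = ∫ V(x)·|φ|² dx.
Gaussian moments (u = x − x₀): ∫u^(2j)·e^(−2βu²) du = (2j−1)!!/(4β)^j · √(π/(2β)), odd powers integrate to 0; here √(π/(2β)) = 0.93158.
⟨V⟩ = -2.2017.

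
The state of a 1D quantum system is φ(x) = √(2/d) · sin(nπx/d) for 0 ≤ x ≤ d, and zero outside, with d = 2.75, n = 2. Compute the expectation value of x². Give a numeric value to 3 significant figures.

2.43

⟨x²⟩ = ∫ x²·|φ|² dx (integrals over the domain).
With sin²θ = (1 − cos2θ)/2 on 0 ≤ x ≤ d: ∫sin²(nπx/d) dx = d/2, ∫x·sin²(nπx/d) dx = d²/4, ∫x²·sin²(nπx/d) dx = d³·(1/6 − 1/(4n²π²)); higher powers xᵏ the same way, integrating xᵏ·cos(2nπx/d) by parts.
⟨x²⟩ = 2.4251.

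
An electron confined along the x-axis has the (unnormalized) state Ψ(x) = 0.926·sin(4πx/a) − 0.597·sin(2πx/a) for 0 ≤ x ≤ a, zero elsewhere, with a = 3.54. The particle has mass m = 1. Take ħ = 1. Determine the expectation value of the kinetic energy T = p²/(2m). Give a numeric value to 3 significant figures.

4.91

T = −(ħ²/2m) d²/dx², so ⟨T⟩ = −(ħ²/2m) ∫ Ψ*·Ψ'' dx / ∫|Ψ|² dx; with m = 1.
d²/dx² sin(jπx/a) = −(jπ/a)²·sin(jπx/a); on 0 ≤ x ≤ a, ∫sin²(jπx/a) dx = a/2 and ∫sin(jπx/a)·sin(lπx/a) dx = 0 for j ≠ l, so only diagonal terms survive in ∫|Ψ|² and ∫Ψ·Ψ″; ∫Ψ·Ψ′ dx = [Ψ²/2] between the walls = 0.
State is unnormalized: ∫|Ψ|² dx = 2.1486, and ∫Ψ*·(−ħ²/2m · Ψ'') dx = 10.556, so ⟨T⟩ = 10.556 / 2.1486.
⟨T⟩ = 4.9132.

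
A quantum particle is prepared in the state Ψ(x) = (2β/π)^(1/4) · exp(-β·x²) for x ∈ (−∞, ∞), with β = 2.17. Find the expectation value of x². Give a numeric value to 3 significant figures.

⟨x²⟩ = ∫ x²·|Ψ|² dx (integrals over the domain).
Gaussian moments: ∫x^(2j)·e^(−2βx²) dx = (2j−1)!!/(4β)^j · √(π/(2β)), odd powers integrate to 0; here √(π/(2β)) = 0.85081.
⟨x²⟩ = 0.11521.

0.115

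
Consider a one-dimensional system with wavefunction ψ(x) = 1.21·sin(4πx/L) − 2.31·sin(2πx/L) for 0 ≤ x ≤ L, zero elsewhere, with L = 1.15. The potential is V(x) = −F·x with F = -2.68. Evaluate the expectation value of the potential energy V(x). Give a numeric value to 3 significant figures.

⟨V⟩ = ∫ V(x)·|ψ|² dx / ∫|ψ|² dx.
On 0 ≤ x ≤ L (j ≠ l): ∫sin²(jπx/L) dx = L/2, ∫sin(jπx/L)·sin(lπx/L) dx = 0; diagonal moments ∫x·sin²(jπx/L) dx = L²/4, ∫x²·sin²(jπx/L) dx = L³·(1/6 − 1/(4j²π²)); cross terms ∫x·sin(jπx/L)·sin(lπx/L) dx = 0 for j + l even and −4jlL²/(π²(j² − l²)²) for j + l odd, ∫x²·sin(jπx/L)·sin(lπx/L) dx = (−1)^(j+l)·4jlL³/(π²(j² − l²)²); higher powers the same way via product-to-sum and parts.
State is unnormalized: ∫|ψ|² dx = 3.9101, and ∫ψ*·V(x)·ψ dx = 6.0255, so ⟨V⟩ = 6.0255 / 3.9101.
⟨V⟩ = 1.5410.

1.54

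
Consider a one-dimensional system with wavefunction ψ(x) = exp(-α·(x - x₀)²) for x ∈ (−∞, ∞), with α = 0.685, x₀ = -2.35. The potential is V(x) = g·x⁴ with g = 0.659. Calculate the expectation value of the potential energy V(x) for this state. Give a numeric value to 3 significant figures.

⟨V⟩ = ∫ V(x)·|ψ|² dx / ∫|ψ|² dx.
Gaussian moments (u = x − x₀): ∫u^(2j)·e^(−2αu²) du = (2j−1)!!/(4α)^j · √(π/(2α)), odd powers integrate to 0; here √(π/(2α)) = 1.5143.
State is unnormalized: ∫|ψ|² dx = 1.5143, and ∫ψ*·V(x)·ψ dx = 42.902, so ⟨V⟩ = 42.902 / 1.5143.
⟨V⟩ = 28.331.

28.3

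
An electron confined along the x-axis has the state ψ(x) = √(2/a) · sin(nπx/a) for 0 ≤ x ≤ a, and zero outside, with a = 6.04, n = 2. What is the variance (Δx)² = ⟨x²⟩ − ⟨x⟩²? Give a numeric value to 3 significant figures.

2.58

Compute ⟨x⟩ and ⟨x²⟩ separately, then (Δx)² = ⟨x²⟩ − ⟨x⟩².
With sin²θ = (1 − cos2θ)/2 on 0 ≤ x ≤ a: ∫sin²(nπx/a) dx = a/2, ∫x·sin²(nπx/a) dx = a²/4, ∫x²·sin²(nπx/a) dx = a³·(1/6 − 1/(4n²π²)); higher powers xᵏ the same way, integrating xᵏ·cos(2nπx/a) by parts.
⟨x⟩ = 3.0200 and ⟨x²⟩ = 11.698.
(Δx)² = 11.698 − (3.0200)² = 2.5781.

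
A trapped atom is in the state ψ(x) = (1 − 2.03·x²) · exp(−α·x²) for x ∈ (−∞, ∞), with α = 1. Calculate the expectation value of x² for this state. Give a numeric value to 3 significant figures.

⟨x²⟩ = ∫ x²·|ψ|² dx / ∫|ψ|² dx (integrals over the domain).
Expand each integrand as polynomial × e^(−2αx²) and use ∫x^(2j)·e^(−2αx²) dx = (2j−1)!!/(4α)^j · √(π/(2α)), odd powers → 0; here √(π/(2α)) = 1.2533.
State is unnormalized: ∫|ψ|² dx = 0.94960, and ∫ψ*·x²·ψ dx = 0.56974, so ⟨x²⟩ = 0.56974 / 0.94960.
⟨x²⟩ = 0.59998.

0.600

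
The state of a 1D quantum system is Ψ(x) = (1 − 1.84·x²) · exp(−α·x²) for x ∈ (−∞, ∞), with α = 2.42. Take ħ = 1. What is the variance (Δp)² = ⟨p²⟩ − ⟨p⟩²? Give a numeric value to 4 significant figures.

5.427

Compute ⟨p⟩ and ⟨p²⟩ separately; (Δp)² = ⟨p²⟩ − ⟨p⟩².
Expand each integrand as polynomial × e^(−2αx²) and use ∫x^(2j)·e^(−2αx²) dx = (2j−1)!!/(4α)^j · √(π/(2α)), odd powers → 0; here √(π/(2α)) = 0.80566. Differentiate with the product rule, d/dx e^(−αx²) = −2αx·e^(−αx²).
Normalization: ∫|Ψ|² dx = 0.58671.
⟨p⟩ = 0.0000 and ⟨p²⟩ = 5.4270.
(Δp)² = 5.4270 − (0.0000)² = 5.4270.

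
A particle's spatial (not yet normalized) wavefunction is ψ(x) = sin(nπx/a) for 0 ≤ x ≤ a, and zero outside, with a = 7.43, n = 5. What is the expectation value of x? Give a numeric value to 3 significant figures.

⟨x⟩ = ∫ x·|ψ|² dx / ∫|ψ|² dx (integrals over the domain).
With sin²θ = (1 − cos2θ)/2 on 0 ≤ x ≤ a: ∫sin²(nπx/a) dx = a/2, ∫x·sin²(nπx/a) dx = a²/4, ∫x²·sin²(nπx/a) dx = a³·(1/6 − 1/(4n²π²)); higher powers xᵏ the same way, integrating xᵏ·cos(2nπx/a) by parts.
State is unnormalized: ∫|ψ|² dx = 3.7150, and ∫ψ*·x·ψ dx = 13.801, so ⟨x⟩ = 13.801 / 3.7150.
⟨x⟩ = 3.7150.

3.72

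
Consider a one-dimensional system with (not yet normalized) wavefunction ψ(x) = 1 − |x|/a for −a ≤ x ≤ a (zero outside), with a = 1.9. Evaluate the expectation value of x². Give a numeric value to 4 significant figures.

0.3610

⟨x²⟩ = ∫ x²·|ψ|² dx / ∫|ψ|² dx (integrals over the domain).
ψ is even, so ∫ over [−a, a] = 2∫₀ᵃ with ψ = 1 − x/a there: ∫₀ᵃ (1 − x/a)² dx = a/3, ∫₀ᵃ x²(1 − x/a)² dx = a³/30, ∫₀ᵃ x⁴(1 − x/a)² dx = a⁵/105.
State is unnormalized: ∫|ψ|² dx = 1.2667, and ∫ψ*·x²·ψ dx = 0.45727, so ⟨x²⟩ = 0.45727 / 1.2667.
⟨x²⟩ = 0.36100.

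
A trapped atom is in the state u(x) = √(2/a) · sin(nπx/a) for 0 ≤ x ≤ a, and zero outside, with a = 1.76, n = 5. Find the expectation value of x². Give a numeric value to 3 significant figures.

1.03

⟨x²⟩ = ∫ x²·|u|² dx (integrals over the domain).
With sin²θ = (1 − cos2θ)/2 on 0 ≤ x ≤ a: ∫sin²(nπx/a) dx = a/2, ∫x·sin²(nπx/a) dx = a²/4, ∫x²·sin²(nπx/a) dx = a³·(1/6 − 1/(4n²π²)); higher powers xᵏ the same way, integrating xᵏ·cos(2nπx/a) by parts.
⟨x²⟩ = 1.0263.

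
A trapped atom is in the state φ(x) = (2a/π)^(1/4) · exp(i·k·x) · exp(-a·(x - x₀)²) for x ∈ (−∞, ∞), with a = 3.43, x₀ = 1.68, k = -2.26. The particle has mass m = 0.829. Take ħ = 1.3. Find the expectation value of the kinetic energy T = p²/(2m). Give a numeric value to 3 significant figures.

T = −(ħ²/2m) d²/dx², so ⟨T⟩ = −(ħ²/2m) ∫ φ*·φ'' dx; with m = 0.829.
Gaussian moments (u = x − x₀): ∫u^(2j)·e^(−2au²) du = (2j−1)!!/(4a)^j · √(π/(2a)), odd powers integrate to 0; here √(π/(2a)) = 0.67673. Derivatives: φ′ = (ik − 2au)·φ, φ″ = ((ik − 2au)² − 2a)·φ; the odd-in-u pieces drop out.
⟨T⟩ = 8.7024.

8.70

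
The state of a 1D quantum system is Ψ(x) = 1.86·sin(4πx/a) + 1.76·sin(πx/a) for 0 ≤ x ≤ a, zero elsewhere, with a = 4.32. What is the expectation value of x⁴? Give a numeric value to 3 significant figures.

45.3

⟨x⁴⟩ = ∫ x⁴·|Ψ|² dx / ∫|Ψ|² dx (integrals over the domain).
On 0 ≤ x ≤ a (j ≠ l): ∫sin²(jπx/a) dx = a/2, ∫sin(jπx/a)·sin(lπx/a) dx = 0; diagonal moments ∫x·sin²(jπx/a) dx = a²/4, ∫x²·sin²(jπx/a) dx = a³·(1/6 − 1/(4j²π²)); cross terms ∫x·sin(jπx/a)·sin(lπx/a) dx = 0 for j + l even and −4jla²/(π²(j² − l²)²) for j + l odd, ∫x²·sin(jπx/a)·sin(lπx/a) dx = (−1)^(j+l)·4jla³/(π²(j² − l²)²); higher powers the same way via product-to-sum and parts.
State is unnormalized: ∫|Ψ|² dx = 14.164, and ∫Ψ*·x⁴·Ψ dx = 641.13, so ⟨x⁴⟩ = 641.13 / 14.164.
⟨x⁴⟩ = 45.266.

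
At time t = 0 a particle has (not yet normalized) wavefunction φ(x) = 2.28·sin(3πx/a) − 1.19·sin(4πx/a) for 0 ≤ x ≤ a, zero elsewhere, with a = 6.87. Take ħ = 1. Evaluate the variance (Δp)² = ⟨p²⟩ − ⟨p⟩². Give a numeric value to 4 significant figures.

2.195

Compute ⟨p⟩ and ⟨p²⟩ separately; (Δp)² = ⟨p²⟩ − ⟨p⟩².
d²/dx² sin(jπx/a) = −(jπ/a)²·sin(jπx/a); on 0 ≤ x ≤ a, ∫sin²(jπx/a) dx = a/2 and ∫sin(jπx/a)·sin(lπx/a) dx = 0 for j ≠ l, so only diagonal terms survive in ∫|φ|² and ∫φ·φ″; ∫φ·φ′ dx = [φ²/2] between the walls = 0.
Normalization: ∫|φ|² dx = 22.721.
⟨p⟩ = 0.0000 and ⟨p²⟩ = 2.1954.
(Δp)² = 2.1954 − (0.0000)² = 2.1954.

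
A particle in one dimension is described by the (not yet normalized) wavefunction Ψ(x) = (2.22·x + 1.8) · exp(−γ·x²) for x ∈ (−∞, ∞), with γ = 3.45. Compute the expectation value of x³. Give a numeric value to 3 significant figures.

⟨x³⟩ = ∫ x³·|Ψ|² dx / ∫|Ψ|² dx (integrals over the domain).
Expand each integrand as polynomial × e^(−2γx²) and use ∫x^(2j)·e^(−2γx²) dx = (2j−1)!!/(4γ)^j · √(π/(2γ)), odd powers → 0; here √(π/(2γ)) = 0.67476.
State is unnormalized: ∫|Ψ|² dx = 2.4272, and ∫Ψ*·x³·Ψ dx = 0.084951, so ⟨x³⟩ = 0.084951 / 2.4272.
⟨x³⟩ = 0.035000.

0.0350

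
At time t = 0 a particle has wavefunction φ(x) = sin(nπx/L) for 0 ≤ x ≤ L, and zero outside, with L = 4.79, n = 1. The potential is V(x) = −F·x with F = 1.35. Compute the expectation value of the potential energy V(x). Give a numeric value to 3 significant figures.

-3.23

⟨V⟩ = ∫ V(x)·|φ|² dx / ∫|φ|² dx.
With sin²θ = (1 − cos2θ)/2 on 0 ≤ x ≤ L: ∫sin²(nπx/L) dx = L/2, ∫x·sin²(nπx/L) dx = L²/4, ∫x²·sin²(nπx/L) dx = L³·(1/6 − 1/(4n²π²)); higher powers xᵏ the same way, integrating xᵏ·cos(2nπx/L) by parts.
State is unnormalized: ∫|φ|² dx = 2.3950, and ∫φ*·V(x)·φ dx = -7.7436, so ⟨V⟩ = -7.7436 / 2.3950.
⟨V⟩ = -3.2333.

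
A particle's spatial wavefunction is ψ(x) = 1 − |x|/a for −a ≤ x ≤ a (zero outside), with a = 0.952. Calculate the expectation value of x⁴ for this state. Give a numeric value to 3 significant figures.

⟨x⁴⟩ = ∫ x⁴·|ψ|² dx / ∫|ψ|² dx (integrals over the domain).
ψ is even, so ∫ over [−a, a] = 2∫₀ᵃ with ψ = 1 − x/a there: ∫₀ᵃ (1 − x/a)² dx = a/3, ∫₀ᵃ x²(1 − x/a)² dx = a³/30, ∫₀ᵃ x⁴(1 − x/a)² dx = a⁵/105.
State is unnormalized: ∫|ψ|² dx = 0.63467, and ∫ψ*·x⁴·ψ dx = 0.014894, so ⟨x⁴⟩ = 0.014894 / 0.63467.
⟨x⁴⟩ = 0.023468.

0.0235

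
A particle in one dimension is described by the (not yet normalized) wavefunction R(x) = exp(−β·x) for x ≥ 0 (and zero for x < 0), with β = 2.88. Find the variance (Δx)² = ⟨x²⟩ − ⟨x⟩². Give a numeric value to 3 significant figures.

0.0301

Compute ⟨x⟩ and ⟨x²⟩ separately, then (Δx)² = ⟨x²⟩ − ⟨x⟩².
Every integrand reduces to terms xʲ·e^(−2βx) on [0, ∞); use ∫₀^∞ xʲ·e^(−2βx) dx = j!/(2β)^(j+1).
Normalization: ∫|R|² dx = 0.17361.
⟨x⟩ = 0.17361 and ⟨x²⟩ = 0.060282.
(Δx)² = 0.060282 − (0.17361)² = 0.030141.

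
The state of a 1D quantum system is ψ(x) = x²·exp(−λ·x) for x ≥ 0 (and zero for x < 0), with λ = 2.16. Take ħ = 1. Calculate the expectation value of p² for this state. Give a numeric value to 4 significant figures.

1.555

p² ψ = −ħ² d²ψ/dx²; ⟨p²⟩ = −ħ² ∫ ψ*·ψ'' dx / ∫|ψ|² dx.
Differentiate x²·exp(−λ·x) with the product rule; every integrand then reduces to terms xʲ·e^(−2λx) on [0, ∞), with ∫₀^∞ xʲ·e^(−2λx) dx = j!/(2λ)^(j+1).
State is unnormalized: ∫|ψ|² dx = 0.015951, and ∫ψ*·(−ħ² ψ'') dx = 0.024807, so ⟨p²⟩ = 0.024807 / 0.015951.
⟨p²⟩ = 1.5552.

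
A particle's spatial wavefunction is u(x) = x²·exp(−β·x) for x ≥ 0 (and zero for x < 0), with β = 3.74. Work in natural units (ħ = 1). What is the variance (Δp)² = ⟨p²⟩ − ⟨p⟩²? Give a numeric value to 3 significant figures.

4.66

Compute ⟨p⟩ and ⟨p²⟩ separately; (Δp)² = ⟨p²⟩ − ⟨p⟩².
Differentiate x²·exp(−β·x) with the product rule; every integrand then reduces to terms xʲ·e^(−2βx) on [0, ∞), with ∫₀^∞ xʲ·e^(−2βx) dx = j!/(2β)^(j+1).
Normalization: ∫|u|² dx = 0.0010250.
⟨p⟩ = 0.0000 and ⟨p²⟩ = 4.6625.
(Δp)² = 4.6625 − (0.0000)² = 4.6625.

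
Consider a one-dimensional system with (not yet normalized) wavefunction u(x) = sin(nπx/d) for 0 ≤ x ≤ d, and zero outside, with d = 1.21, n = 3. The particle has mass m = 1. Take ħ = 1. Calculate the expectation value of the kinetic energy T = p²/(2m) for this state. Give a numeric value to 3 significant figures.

30.3

T = −(ħ²/2m) d²/dx², so ⟨T⟩ = −(ħ²/2m) ∫ u*·u'' dx / ∫|u|² dx; with m = 1.
d/dx sin(nπx/d) = (nπ/d)·cos(nπx/d) and d²/dx² sin(nπx/d) = −(nπ/d)²·sin(nπx/d); on 0 ≤ x ≤ d, ∫sin²(nπx/d) dx = d/2 and ∫sin(nπx/d)·cos(nπx/d) dx = 0.
State is unnormalized: ∫|u|² dx = 0.60500, and ∫u*·(−ħ²/2m · u'') dx = 18.353, so ⟨T⟩ = 18.353 / 0.60500.
⟨T⟩ = 30.335.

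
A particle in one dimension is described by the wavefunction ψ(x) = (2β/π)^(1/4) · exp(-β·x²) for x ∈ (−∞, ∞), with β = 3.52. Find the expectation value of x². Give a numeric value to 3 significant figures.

0.0710

⟨x²⟩ = ∫ x²·|ψ|² dx (integrals over the domain).
Gaussian moments: ∫x^(2j)·e^(−2βx²) dx = (2j−1)!!/(4β)^j · √(π/(2β)), odd powers integrate to 0; here √(π/(2β)) = 0.66802.
⟨x²⟩ = 0.071023.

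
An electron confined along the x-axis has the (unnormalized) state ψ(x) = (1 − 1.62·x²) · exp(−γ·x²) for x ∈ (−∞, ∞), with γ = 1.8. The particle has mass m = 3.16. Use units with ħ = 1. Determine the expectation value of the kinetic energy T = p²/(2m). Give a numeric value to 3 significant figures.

0.732

T = −(ħ²/2m) d²/dx², so ⟨T⟩ = −(ħ²/2m) ∫ ψ*·ψ'' dx / ∫|ψ|² dx; with m = 3.16.
Expand each integrand as polynomial × e^(−2γx²) and use ∫x^(2j)·e^(−2γx²) dx = (2j−1)!!/(4γ)^j · √(π/(2γ)), odd powers → 0; here √(π/(2γ)) = 0.93417. Differentiate with the product rule, d/dx e^(−γx²) = −2γx·e^(−γx²).
State is unnormalized: ∫|ψ|² dx = 0.65567, and ∫ψ*·(−ħ²/2m · ψ'') dx = 0.48007, so ⟨T⟩ = 0.48007 / 0.65567.
⟨T⟩ = 0.73219.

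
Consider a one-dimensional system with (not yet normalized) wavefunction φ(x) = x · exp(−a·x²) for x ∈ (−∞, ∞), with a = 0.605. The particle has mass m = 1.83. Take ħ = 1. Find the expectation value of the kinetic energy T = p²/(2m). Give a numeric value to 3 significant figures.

T = −(ħ²/2m) d²/dx², so ⟨T⟩ = −(ħ²/2m) ∫ φ*·φ'' dx / ∫|φ|² dx; with m = 1.83.
Expand each integrand as polynomial × e^(−2ax²) and use ∫x^(2j)·e^(−2ax²) dx = (2j−1)!!/(4a)^j · √(π/(2a)), odd powers → 0; here √(π/(2a)) = 1.6113. Differentiate with the product rule, d/dx e^(−ax²) = −2ax·e^(−ax²).
State is unnormalized: ∫|φ|² dx = 0.66584, and ∫φ*·(−ħ²/2m · φ'') dx = 0.33019, so ⟨T⟩ = 0.33019 / 0.66584.
⟨T⟩ = 0.49590.

0.496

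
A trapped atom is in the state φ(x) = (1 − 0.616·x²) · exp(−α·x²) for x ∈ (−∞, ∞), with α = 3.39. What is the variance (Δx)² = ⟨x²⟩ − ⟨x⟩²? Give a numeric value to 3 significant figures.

Compute ⟨x⟩ and ⟨x²⟩ separately, then (Δx)² = ⟨x²⟩ − ⟨x⟩².
Expand each integrand as polynomial × e^(−2αx²) and use ∫x^(2j)·e^(−2αx²) dx = (2j−1)!!/(4α)^j · √(π/(2α)), odd powers → 0; here √(π/(2α)) = 0.68071.
Normalization: ∫|φ|² dx = 0.62308.
⟨x⟩ = 0.0000 and ⟨x²⟩ = 0.061102.
(Δx)² = 0.061102 − (0.0000)² = 0.061102.

0.0611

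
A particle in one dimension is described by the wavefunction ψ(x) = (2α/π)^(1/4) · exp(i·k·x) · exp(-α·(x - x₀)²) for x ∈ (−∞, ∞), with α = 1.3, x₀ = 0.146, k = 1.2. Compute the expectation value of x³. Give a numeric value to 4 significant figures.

0.08734

⟨x³⟩ = ∫ x³·|ψ|² dx (integrals over the domain).
Gaussian moments (u = x − x₀): ∫u^(2j)·e^(−2αu²) du = (2j−1)!!/(4α)^j · √(π/(2α)), odd powers integrate to 0; here √(π/(2α)) = 1.0992.
⟨x³⟩ = 0.087343.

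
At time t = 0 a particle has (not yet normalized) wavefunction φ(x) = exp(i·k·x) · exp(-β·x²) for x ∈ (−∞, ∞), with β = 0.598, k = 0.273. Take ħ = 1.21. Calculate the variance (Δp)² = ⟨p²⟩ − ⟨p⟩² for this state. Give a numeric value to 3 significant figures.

0.876

Compute ⟨p⟩ and ⟨p²⟩ separately; (Δp)² = ⟨p²⟩ − ⟨p⟩².
Gaussian moments: ∫x^(2j)·e^(−2βx²) dx = (2j−1)!!/(4β)^j · √(π/(2β)), odd powers integrate to 0; here √(π/(2β)) = 1.6207. Derivatives: φ′ = (ik − 2βx)·φ, φ″ = ((ik − 2βx)² − 2β)·φ; the odd-in-x pieces drop out.
Normalization: ∫|φ|² dx = 1.6207.
⟨p⟩ = 0.33033 and ⟨p²⟩ = 0.98465.
(Δp)² = 0.98465 − (0.33033)² = 0.87553.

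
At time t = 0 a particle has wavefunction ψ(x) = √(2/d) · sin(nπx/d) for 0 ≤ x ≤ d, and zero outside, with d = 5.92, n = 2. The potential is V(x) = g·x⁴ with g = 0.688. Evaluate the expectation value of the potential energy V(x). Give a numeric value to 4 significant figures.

148.4

⟨V⟩ = ∫ V(x)·|ψ|² dx.
With sin²θ = (1 − cos2θ)/2 on 0 ≤ x ≤ d: ∫sin²(nπx/d) dx = d/2, ∫x·sin²(nπx/d) dx = d²/4, ∫x²·sin²(nπx/d) dx = d³·(1/6 − 1/(4n²π²)); higher powers xᵏ the same way, integrating xᵏ·cos(2nπx/d) by parts.
⟨V⟩ = 148.42.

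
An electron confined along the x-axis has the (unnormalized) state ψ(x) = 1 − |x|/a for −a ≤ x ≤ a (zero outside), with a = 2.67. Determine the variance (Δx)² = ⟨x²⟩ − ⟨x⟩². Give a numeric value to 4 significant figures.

0.7129

Compute ⟨x⟩ and ⟨x²⟩ separately, then (Δx)² = ⟨x²⟩ − ⟨x⟩².
ψ is even, so ∫ over [−a, a] = 2∫₀ᵃ with ψ = 1 − x/a there: ∫₀ᵃ (1 − x/a)² dx = a/3, ∫₀ᵃ x²(1 − x/a)² dx = a³/30, ∫₀ᵃ x⁴(1 − x/a)² dx = a⁵/105.
Normalization: ∫|ψ|² dx = 1.7800.
⟨x⟩ = 0.0000 and ⟨x²⟩ = 0.71289.
(Δx)² = 0.71289 − (0.0000)² = 0.71289.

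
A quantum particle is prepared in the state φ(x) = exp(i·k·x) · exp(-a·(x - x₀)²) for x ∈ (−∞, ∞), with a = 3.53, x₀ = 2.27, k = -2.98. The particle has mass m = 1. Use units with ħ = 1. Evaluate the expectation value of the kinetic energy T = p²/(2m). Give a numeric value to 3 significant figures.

T = −(ħ²/2m) d²/dx², so ⟨T⟩ = −(ħ²/2m) ∫ φ*·φ'' dx / ∫|φ|² dx; with m = 1.
Gaussian moments (u = x − x₀): ∫u^(2j)·e^(−2au²) du = (2j−1)!!/(4a)^j · √(π/(2a)), odd powers integrate to 0; here √(π/(2a)) = 0.66707. Derivatives: φ′ = (ik − 2au)·φ, φ″ = ((ik − 2au)² − 2a)·φ; the odd-in-u pieces drop out.
State is unnormalized: ∫|φ|² dx = 0.66707, and ∫φ*·(−ħ²/2m · φ'') dx = 4.1393, so ⟨T⟩ = 4.1393 / 0.66707.
⟨T⟩ = 6.2052.

6.21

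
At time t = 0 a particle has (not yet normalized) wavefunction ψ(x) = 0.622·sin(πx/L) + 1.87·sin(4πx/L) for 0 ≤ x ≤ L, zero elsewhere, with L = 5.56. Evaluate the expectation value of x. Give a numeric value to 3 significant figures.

2.73

⟨x⟩ = ∫ x·|ψ|² dx / ∫|ψ|² dx (integrals over the domain).
On 0 ≤ x ≤ L (j ≠ l): ∫sin²(jπx/L) dx = L/2, ∫sin(jπx/L)·sin(lπx/L) dx = 0; diagonal moments ∫x·sin²(jπx/L) dx = L²/4, ∫x²·sin²(jπx/L) dx = L³·(1/6 − 1/(4j²π²)); cross terms ∫x·sin(jπx/L)·sin(lπx/L) dx = 0 for j + l even and −4jlL²/(π²(j² − l²)²) for j + l odd, ∫x²·sin(jπx/L)·sin(lπx/L) dx = (−1)^(j+l)·4jlL³/(π²(j² − l²)²); higher powers the same way via product-to-sum and parts.
State is unnormalized: ∫|ψ|² dx = 10.797, and ∫ψ*·x·ψ dx = 29.497, so ⟨x⟩ = 29.497 / 10.797.
⟨x⟩ = 2.7320.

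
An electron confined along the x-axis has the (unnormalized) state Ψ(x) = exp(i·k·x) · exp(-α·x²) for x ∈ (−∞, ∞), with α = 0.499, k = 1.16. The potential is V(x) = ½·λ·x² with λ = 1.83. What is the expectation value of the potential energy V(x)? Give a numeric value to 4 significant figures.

⟨V⟩ = ∫ V(x)·|Ψ|² dx / ∫|Ψ|² dx.
Gaussian moments: ∫x^(2j)·e^(−2αx²) dx = (2j−1)!!/(4α)^j · √(π/(2α)), odd powers integrate to 0; here √(π/(2α)) = 1.7742.
State is unnormalized: ∫|Ψ|² dx = 1.7742, and ∫Ψ*·V(x)·Ψ dx = 0.81334, so ⟨V⟩ = 0.81334 / 1.7742.
⟨V⟩ = 0.45842.

0.4584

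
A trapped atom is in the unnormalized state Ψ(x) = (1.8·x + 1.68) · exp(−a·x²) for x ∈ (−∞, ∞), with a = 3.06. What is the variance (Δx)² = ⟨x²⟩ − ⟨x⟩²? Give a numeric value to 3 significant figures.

0.0701

Compute ⟨x⟩ and ⟨x²⟩ separately, then (Δx)² = ⟨x²⟩ − ⟨x⟩².
Expand each integrand as polynomial × e^(−2ax²) and use ∫x^(2j)·e^(−2ax²) dx = (2j−1)!!/(4a)^j · √(π/(2a)), odd powers → 0; here √(π/(2a)) = 0.71647.
Normalization: ∫|Ψ|² dx = 2.2118.
⟨x⟩ = 0.16006 and ⟨x²⟩ = 0.095710.
(Δx)² = 0.095710 − (0.16006)² = 0.070091.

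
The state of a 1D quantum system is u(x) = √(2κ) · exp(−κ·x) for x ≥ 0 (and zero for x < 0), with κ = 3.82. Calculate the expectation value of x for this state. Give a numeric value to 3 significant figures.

0.131

⟨x⟩ = ∫ x·|u|² dx (integrals over the domain).
Every integrand reduces to terms xʲ·e^(−2κx) on [0, ∞); use ∫₀^∞ xʲ·e^(−2κx) dx = j!/(2κ)^(j+1).
⟨x⟩ = 0.13089.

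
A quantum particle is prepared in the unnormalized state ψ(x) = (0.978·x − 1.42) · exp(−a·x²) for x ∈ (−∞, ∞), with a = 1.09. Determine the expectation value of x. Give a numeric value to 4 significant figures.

-0.2849

⟨x⟩ = ∫ x·|ψ|² dx / ∫|ψ|² dx (integrals over the domain).
Expand each integrand as polynomial × e^(−2ax²) and use ∫x^(2j)·e^(−2ax²) dx = (2j−1)!!/(4a)^j · √(π/(2a)), odd powers → 0; here √(π/(2a)) = 1.2005.
State is unnormalized: ∫|ψ|² dx = 2.6840, and ∫ψ*·x·ψ dx = -0.76475, so ⟨x⟩ = -0.76475 / 2.6840.
⟨x⟩ = -0.28493.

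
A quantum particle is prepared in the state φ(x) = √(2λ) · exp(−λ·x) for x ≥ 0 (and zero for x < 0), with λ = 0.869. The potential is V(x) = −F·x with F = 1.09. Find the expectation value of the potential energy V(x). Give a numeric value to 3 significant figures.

-0.627

⟨V⟩ = ∫ V(x)·|φ|² dx.
Every integrand reduces to terms xʲ·e^(−2λx) on [0, ∞); use ∫₀^∞ xʲ·e^(−2λx) dx = j!/(2λ)^(j+1).
⟨V⟩ = -0.62716.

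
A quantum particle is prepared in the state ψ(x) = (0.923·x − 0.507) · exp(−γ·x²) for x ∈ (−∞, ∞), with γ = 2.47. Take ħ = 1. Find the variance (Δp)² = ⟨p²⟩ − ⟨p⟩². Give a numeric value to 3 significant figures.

3.71

Compute ⟨p⟩ and ⟨p²⟩ separately; (Δp)² = ⟨p²⟩ − ⟨p⟩².
Expand each integrand as polynomial × e^(−2γx²) and use ∫x^(2j)·e^(−2γx²) dx = (2j−1)!!/(4γ)^j · √(π/(2γ)), odd powers → 0; here √(π/(2γ)) = 0.79746. Differentiate with the product rule, d/dx e^(−γx²) = −2γx·e^(−γx²).
Normalization: ∫|ψ|² dx = 0.27375.
⟨p⟩ = 0.0000 and ⟨p²⟩ = 3.7109.
(Δp)² = 3.7109 − (0.0000)² = 3.7109.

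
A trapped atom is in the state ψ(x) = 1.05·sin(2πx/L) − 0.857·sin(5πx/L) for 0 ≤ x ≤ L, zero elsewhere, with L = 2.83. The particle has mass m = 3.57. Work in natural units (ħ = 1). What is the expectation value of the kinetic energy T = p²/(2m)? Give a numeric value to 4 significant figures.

2.140

T = −(ħ²/2m) d²/dx², so ⟨T⟩ = −(ħ²/2m) ∫ ψ*·ψ'' dx / ∫|ψ|² dx; with m = 3.57.
d²/dx² sin(jπx/L) = −(jπ/L)²·sin(jπx/L); on 0 ≤ x ≤ L, ∫sin²(jπx/L) dx = L/2 and ∫sin(jπx/L)·sin(lπx/L) dx = 0 for j ≠ l, so only diagonal terms survive in ∫|ψ|² and ∫ψ·ψ″; ∫ψ·ψ′ dx = [ψ²/2] between the walls = 0.
State is unnormalized: ∫|ψ|² dx = 2.5993, and ∫ψ*·(−ħ²/2m · ψ'') dx = 5.5612, so ⟨T⟩ = 5.5612 / 2.5993.
⟨T⟩ = 2.1395.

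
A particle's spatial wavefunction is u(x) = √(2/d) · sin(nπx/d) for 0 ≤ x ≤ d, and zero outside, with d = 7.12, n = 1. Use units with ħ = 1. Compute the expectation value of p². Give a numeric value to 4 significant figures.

p² u = −ħ² d²u/dx²; ⟨p²⟩ = −ħ² ∫ u*·u'' dx.
d/dx sin(nπx/d) = (nπ/d)·cos(nπx/d) and d²/dx² sin(nπx/d) = −(nπ/d)²·sin(nπx/d); on 0 ≤ x ≤ d, ∫sin²(nπx/d) dx = d/2 and ∫sin(nπx/d)·cos(nπx/d) dx = 0.
⟨p²⟩ = 0.19469.

0.1947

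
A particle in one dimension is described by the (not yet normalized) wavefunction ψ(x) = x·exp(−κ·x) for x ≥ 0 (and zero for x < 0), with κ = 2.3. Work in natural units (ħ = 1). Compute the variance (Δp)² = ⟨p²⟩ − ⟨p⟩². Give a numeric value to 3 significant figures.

Compute ⟨p⟩ and ⟨p²⟩ separately; (Δp)² = ⟨p²⟩ − ⟨p⟩².
Differentiate x·exp(−κ·x) with the product rule; every integrand then reduces to terms xʲ·e^(−2κx) on [0, ∞), with ∫₀^∞ xʲ·e^(−2κx) dx = j!/(2κ)^(j+1).
Normalization: ∫|ψ|² dx = 0.020547.
⟨p⟩ = 0.0000 and ⟨p²⟩ = 5.2900.
(Δp)² = 5.2900 − (0.0000)² = 5.2900.

5.29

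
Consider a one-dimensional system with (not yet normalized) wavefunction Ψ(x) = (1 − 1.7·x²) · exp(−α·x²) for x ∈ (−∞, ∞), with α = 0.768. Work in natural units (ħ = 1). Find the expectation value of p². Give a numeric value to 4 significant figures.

4.020

p² Ψ = −ħ² d²Ψ/dx²; ⟨p²⟩ = −ħ² ∫ Ψ*·Ψ'' dx / ∫|Ψ|² dx.
Expand each integrand as polynomial × e^(−2αx²) and use ∫x^(2j)·e^(−2αx²) dx = (2j−1)!!/(4α)^j · √(π/(2α)), odd powers → 0; here √(π/(2α)) = 1.4301. Differentiate with the product rule, d/dx e^(−αx²) = −2αx·e^(−αx²).
State is unnormalized: ∫|Ψ|² dx = 1.1612, and ∫Ψ*·(−ħ² Ψ'') dx = 4.6684, so ⟨p²⟩ = 4.6684 / 1.1612.
⟨p²⟩ = 4.0204.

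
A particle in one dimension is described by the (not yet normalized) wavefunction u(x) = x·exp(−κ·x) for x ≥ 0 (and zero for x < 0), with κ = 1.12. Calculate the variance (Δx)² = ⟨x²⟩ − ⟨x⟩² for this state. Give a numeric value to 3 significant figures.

0.598

Compute ⟨x⟩ and ⟨x²⟩ separately, then (Δx)² = ⟨x²⟩ − ⟨x⟩².
Every integrand reduces to terms xʲ·e^(−2κx) on [0, ∞); use ∫₀^∞ xʲ·e^(−2κx) dx = j!/(2κ)^(j+1).
Normalization: ∫|u|² dx = 0.17795.
⟨x⟩ = 1.3393 and ⟨x²⟩ = 2.3916.
(Δx)² = 2.3916 − (1.3393)² = 0.59790.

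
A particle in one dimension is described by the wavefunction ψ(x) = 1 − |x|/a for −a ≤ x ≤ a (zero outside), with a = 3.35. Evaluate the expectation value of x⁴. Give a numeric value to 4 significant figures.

⟨x⁴⟩ = ∫ x⁴·|ψ|² dx / ∫|ψ|² dx (integrals over the domain).
ψ is even, so ∫ over [−a, a] = 2∫₀ᵃ with ψ = 1 − x/a there: ∫₀ᵃ (1 − x/a)² dx = a/3, ∫₀ᵃ x²(1 − x/a)² dx = a³/30, ∫₀ᵃ x⁴(1 − x/a)² dx = a⁵/105.
State is unnormalized: ∫|ψ|² dx = 2.2333, and ∫ψ*·x⁴·ψ dx = 8.0365, so ⟨x⁴⟩ = 8.0365 / 2.2333.
⟨x⁴⟩ = 3.5984.

3.598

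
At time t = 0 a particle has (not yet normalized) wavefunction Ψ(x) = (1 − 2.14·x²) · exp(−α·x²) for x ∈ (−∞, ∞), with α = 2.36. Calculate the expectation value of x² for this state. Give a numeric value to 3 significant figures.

0.0621

⟨x²⟩ = ∫ x²·|Ψ|² dx / ∫|Ψ|² dx (integrals over the domain).
Expand each integrand as polynomial × e^(−2αx²) and use ∫x^(2j)·e^(−2αx²) dx = (2j−1)!!/(4α)^j · √(π/(2α)), odd powers → 0; here √(π/(2α)) = 0.81584.
State is unnormalized: ∫|Ψ|² dx = 0.57172, and ∫Ψ*·x²·Ψ dx = 0.035493, so ⟨x²⟩ = 0.035493 / 0.57172.
⟨x²⟩ = 0.062081.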